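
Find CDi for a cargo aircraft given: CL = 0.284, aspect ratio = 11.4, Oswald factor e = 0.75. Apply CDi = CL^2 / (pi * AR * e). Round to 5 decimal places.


Step 1: CL^2 = 0.284^2 = 0.080656
Step 2: pi * AR * e = 3.14159 * 11.4 * 0.75 = 26.860617
Step 3: CDi = 0.080656 / 26.860617 = 0.00300

0.00300


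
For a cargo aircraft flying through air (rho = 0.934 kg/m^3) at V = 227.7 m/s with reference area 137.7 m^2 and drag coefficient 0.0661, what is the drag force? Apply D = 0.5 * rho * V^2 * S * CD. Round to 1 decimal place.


Step 1: Dynamic pressure q = 0.5 * 0.934 * 227.7^2 = 24212.6844 Pa
Step 2: Drag D = q * S * CD = 24212.6844 * 137.7 * 0.0661
Step 3: D = 220383.1 N

220383.1


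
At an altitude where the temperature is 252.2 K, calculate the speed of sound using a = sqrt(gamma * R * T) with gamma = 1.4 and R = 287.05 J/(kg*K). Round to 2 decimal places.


Step 1: gamma * R * T = 1.4 * 287.05 * 252.2 = 101351.614
Step 2: a = sqrt(101351.614) = 318.36 m/s

318.36


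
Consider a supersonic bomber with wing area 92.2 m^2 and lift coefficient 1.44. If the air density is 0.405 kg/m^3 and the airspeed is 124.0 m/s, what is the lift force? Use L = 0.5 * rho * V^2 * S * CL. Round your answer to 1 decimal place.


Step 1: Calculate dynamic pressure q = 0.5 * 0.405 * 124.0^2 = 0.5 * 0.405 * 15376.0 = 3113.64 Pa
Step 2: Multiply by wing area and lift coefficient: L = 3113.64 * 92.2 * 1.44
Step 3: L = 287077.608 * 1.44 = 413391.8 N

413391.8


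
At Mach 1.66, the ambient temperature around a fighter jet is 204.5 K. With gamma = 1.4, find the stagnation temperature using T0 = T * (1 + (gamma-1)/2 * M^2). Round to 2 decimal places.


Step 1: (gamma-1)/2 = 0.2
Step 2: M^2 = 2.7556
Step 3: 1 + 0.2 * 2.7556 = 1.55112
Step 4: T0 = 204.5 * 1.55112 = 317.20 K

317.20


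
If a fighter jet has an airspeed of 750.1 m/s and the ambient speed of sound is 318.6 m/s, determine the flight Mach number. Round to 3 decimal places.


Step 1: M = V / a = 750.1 / 318.6
Step 2: M = 2.354

2.354


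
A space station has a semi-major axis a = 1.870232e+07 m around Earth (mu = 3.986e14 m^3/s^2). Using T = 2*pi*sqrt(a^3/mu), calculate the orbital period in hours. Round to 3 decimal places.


Step 1: a^3 / mu = 6.541637e+21 / 3.986e14 = 1.641153e+07
Step 2: sqrt(1.641153e+07) = 4051.1151 s
Step 3: T = 2*pi * 4051.1151 = 25453.91 s
Step 4: T in hours = 25453.91 / 3600 = 7.071 hours

7.071


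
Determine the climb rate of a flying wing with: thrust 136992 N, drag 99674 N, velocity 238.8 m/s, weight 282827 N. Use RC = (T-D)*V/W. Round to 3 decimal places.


Step 1: Excess thrust = T - D = 136992 - 99674 = 37318 N
Step 2: Excess power = 37318 * 238.8 = 8911538.4 W
Step 3: RC = 8911538.4 / 282827 = 31.509 m/s

31.509


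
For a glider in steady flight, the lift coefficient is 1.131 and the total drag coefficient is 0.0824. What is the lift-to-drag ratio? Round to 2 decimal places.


Step 1: L/D = CL / CD = 1.131 / 0.0824
Step 2: L/D = 13.73

13.73


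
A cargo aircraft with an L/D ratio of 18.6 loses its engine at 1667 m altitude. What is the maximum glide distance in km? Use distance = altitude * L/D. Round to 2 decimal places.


Step 1: Glide distance = altitude * L/D = 1667 * 18.6 = 31006.2 m
Step 2: Convert to km: 31006.2 / 1000 = 31.01 km

31.01


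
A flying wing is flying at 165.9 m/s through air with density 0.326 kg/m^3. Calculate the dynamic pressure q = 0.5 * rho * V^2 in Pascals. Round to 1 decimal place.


Step 1: V^2 = 165.9^2 = 27522.81
Step 2: q = 0.5 * 0.326 * 27522.81
Step 3: q = 4486.2 Pa

4486.2


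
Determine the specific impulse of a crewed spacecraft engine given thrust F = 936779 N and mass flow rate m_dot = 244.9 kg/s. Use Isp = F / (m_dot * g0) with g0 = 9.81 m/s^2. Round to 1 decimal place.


Step 1: m_dot * g0 = 244.9 * 9.81 = 2402.47
Step 2: Isp = 936779 / 2402.47 = 389.9 s

389.9


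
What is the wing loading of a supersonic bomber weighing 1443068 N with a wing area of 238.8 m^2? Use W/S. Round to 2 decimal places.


Step 1: Wing loading = W / S = 1443068 / 238.8
Step 2: Wing loading = 6043.00 N/m^2

6043.00


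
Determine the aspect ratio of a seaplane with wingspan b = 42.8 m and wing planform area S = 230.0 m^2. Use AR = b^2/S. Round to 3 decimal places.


Step 1: b^2 = 42.8^2 = 1831.84
Step 2: AR = 1831.84 / 230.0 = 7.965

7.965


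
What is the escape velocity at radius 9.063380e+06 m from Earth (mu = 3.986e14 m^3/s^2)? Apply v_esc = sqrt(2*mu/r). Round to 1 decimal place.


Step 1: 2*mu/r = 2 * 3.986e14 / 9.063380e+06 = 87958355.4921
Step 2: v_esc = sqrt(87958355.4921) = 9378.6 m/s

9378.6


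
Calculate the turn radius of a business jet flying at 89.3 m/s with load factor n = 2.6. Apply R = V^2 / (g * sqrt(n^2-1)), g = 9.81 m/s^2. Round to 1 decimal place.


Step 1: V^2 = 89.3^2 = 7974.49
Step 2: n^2 - 1 = 2.6^2 - 1 = 5.76
Step 3: sqrt(5.76) = 2.4
Step 4: R = 7974.49 / (9.81 * 2.4) = 338.7 m

338.7


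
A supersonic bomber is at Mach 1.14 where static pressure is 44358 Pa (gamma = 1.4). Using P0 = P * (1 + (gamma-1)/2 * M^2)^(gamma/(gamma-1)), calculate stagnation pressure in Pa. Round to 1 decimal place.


Step 1: (gamma-1)/2 * M^2 = 0.2 * 1.2996 = 0.25992
Step 2: 1 + 0.25992 = 1.25992
Step 3: Exponent gamma/(gamma-1) = 3.5
Step 4: P0 = 44358 * 1.25992^3.5 = 99580.1 Pa

99580.1


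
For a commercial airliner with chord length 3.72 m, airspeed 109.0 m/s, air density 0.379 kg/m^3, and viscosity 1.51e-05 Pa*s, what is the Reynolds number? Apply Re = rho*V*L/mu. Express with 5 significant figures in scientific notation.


Step 1: Numerator = rho * V * L = 0.379 * 109.0 * 3.72 = 153.67692
Step 2: Re = 153.67692 / 1.51e-05
Step 3: Re = 1.0177e+07

1.0177e+07


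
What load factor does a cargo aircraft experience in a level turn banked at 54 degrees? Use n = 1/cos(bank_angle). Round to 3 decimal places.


Step 1: Convert 54 degrees to radians = 0.942478
Step 2: cos(54 deg) = 0.587785
Step 3: n = 1 / 0.587785 = 1.701

1.701


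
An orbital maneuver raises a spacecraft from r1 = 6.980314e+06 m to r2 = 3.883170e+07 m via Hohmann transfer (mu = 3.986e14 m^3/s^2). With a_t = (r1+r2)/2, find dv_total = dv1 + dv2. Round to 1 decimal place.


Step 1: Transfer semi-major axis a_t = (6.980314e+06 + 3.883170e+07) / 2 = 2.290601e+07 m
Step 2: v1 (circular at r1) = sqrt(mu/r1) = 7556.68 m/s
Step 3: v_t1 = sqrt(mu*(2/r1 - 1/a_t)) = 9838.97 m/s
Step 4: dv1 = |9838.97 - 7556.68| = 2282.29 m/s
Step 5: v2 (circular at r2) = 3203.87 m/s, v_t2 = 1768.64 m/s
Step 6: dv2 = |3203.87 - 1768.64| = 1435.24 m/s
Step 7: Total delta-v = 2282.29 + 1435.24 = 3717.5 m/s

3717.5


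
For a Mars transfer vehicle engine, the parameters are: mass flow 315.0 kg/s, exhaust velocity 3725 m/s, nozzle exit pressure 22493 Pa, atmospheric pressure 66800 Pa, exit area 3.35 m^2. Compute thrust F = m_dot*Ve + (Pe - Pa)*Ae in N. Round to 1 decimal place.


Step 1: Momentum thrust = m_dot * Ve = 315.0 * 3725 = 1173375.0 N
Step 2: Pressure thrust = (Pe - Pa) * Ae = (22493 - 66800) * 3.35 = -148428.45 N
Step 3: Total thrust F = 1173375.0 + -148428.45 = 1024946.6 N

1024946.6


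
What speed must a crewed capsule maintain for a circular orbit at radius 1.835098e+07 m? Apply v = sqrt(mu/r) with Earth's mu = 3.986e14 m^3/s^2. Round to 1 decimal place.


Step 1: mu / r = 3.986e14 / 1.835098e+07 = 21720910.8178
Step 2: v = sqrt(21720910.8178) = 4660.6 m/s

4660.6


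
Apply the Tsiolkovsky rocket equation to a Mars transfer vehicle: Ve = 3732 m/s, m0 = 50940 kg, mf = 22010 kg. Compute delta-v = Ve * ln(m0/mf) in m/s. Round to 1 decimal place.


Step 1: Mass ratio m0/mf = 50940 / 22010 = 2.314403
Step 2: ln(2.314403) = 0.839152
Step 3: delta-v = 3732 * 0.839152 = 3131.7 m/s

3131.7


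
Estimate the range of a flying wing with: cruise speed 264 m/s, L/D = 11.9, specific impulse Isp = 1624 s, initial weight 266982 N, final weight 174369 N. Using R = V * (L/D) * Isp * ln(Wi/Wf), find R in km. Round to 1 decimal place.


Step 1: Coefficient = V * (L/D) * Isp = 264 * 11.9 * 1624 = 5101958.4 m
Step 2: Wi/Wf = 266982 / 174369 = 1.531132
Step 3: ln(1.531132) = 0.426007
Step 4: R = 5101958.4 * 0.426007 = 2173472.5 m = 2173.5 km

2173.5


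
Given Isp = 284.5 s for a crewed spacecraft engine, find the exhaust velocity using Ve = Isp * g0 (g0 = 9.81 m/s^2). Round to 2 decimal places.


Step 1: Ve = Isp * g0 = 284.5 * 9.81
Step 2: Ve = 2790.95 m/s

2790.95


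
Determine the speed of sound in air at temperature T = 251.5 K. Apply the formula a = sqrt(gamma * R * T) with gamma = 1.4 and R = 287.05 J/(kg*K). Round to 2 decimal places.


Step 1: gamma * R * T = 1.4 * 287.05 * 251.5 = 101070.305
Step 2: a = sqrt(101070.305) = 317.92 m/s

317.92


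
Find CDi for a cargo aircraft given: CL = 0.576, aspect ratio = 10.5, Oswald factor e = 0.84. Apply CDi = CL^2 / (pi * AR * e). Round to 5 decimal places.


Step 1: CL^2 = 0.576^2 = 0.331776
Step 2: pi * AR * e = 3.14159 * 10.5 * 0.84 = 27.708847
Step 3: CDi = 0.331776 / 27.708847 = 0.01197

0.01197


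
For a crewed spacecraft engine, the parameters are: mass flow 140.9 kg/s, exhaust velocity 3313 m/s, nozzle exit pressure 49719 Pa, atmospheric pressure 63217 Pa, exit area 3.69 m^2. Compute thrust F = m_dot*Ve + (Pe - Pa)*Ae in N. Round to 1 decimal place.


Step 1: Momentum thrust = m_dot * Ve = 140.9 * 3313 = 466801.7 N
Step 2: Pressure thrust = (Pe - Pa) * Ae = (49719 - 63217) * 3.69 = -49807.62 N
Step 3: Total thrust F = 466801.7 + -49807.62 = 416994.1 N

416994.1


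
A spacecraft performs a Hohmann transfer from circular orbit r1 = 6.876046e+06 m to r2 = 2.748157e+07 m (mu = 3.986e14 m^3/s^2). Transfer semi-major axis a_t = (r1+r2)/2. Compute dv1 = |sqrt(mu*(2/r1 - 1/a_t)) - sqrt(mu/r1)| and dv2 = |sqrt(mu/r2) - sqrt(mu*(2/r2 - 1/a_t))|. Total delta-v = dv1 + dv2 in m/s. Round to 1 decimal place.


Step 1: Transfer semi-major axis a_t = (6.876046e+06 + 2.748157e+07) / 2 = 1.717881e+07 m
Step 2: v1 (circular at r1) = sqrt(mu/r1) = 7613.76 m/s
Step 3: v_t1 = sqrt(mu*(2/r1 - 1/a_t)) = 9629.94 m/s
Step 4: dv1 = |9629.94 - 7613.76| = 2016.18 m/s
Step 5: v2 (circular at r2) = 3808.45 m/s, v_t2 = 2409.47 m/s
Step 6: dv2 = |3808.45 - 2409.47| = 1398.98 m/s
Step 7: Total delta-v = 2016.18 + 1398.98 = 3415.2 m/s

3415.2


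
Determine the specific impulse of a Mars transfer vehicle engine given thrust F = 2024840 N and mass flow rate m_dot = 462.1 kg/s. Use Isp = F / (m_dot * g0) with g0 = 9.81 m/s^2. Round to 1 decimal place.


Step 1: m_dot * g0 = 462.1 * 9.81 = 4533.2
Step 2: Isp = 2024840 / 4533.2 = 446.7 s

446.7


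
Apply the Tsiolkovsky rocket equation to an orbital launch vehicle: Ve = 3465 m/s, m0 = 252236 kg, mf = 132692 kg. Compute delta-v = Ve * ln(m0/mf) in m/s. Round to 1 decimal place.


Step 1: Mass ratio m0/mf = 252236 / 132692 = 1.900913
Step 2: ln(1.900913) = 0.642335
Step 3: delta-v = 3465 * 0.642335 = 2225.7 m/s

2225.7


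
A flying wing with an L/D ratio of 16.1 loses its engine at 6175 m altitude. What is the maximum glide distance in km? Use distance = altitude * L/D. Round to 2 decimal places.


Step 1: Glide distance = altitude * L/D = 6175 * 16.1 = 99417.5 m
Step 2: Convert to km: 99417.5 / 1000 = 99.42 km

99.42


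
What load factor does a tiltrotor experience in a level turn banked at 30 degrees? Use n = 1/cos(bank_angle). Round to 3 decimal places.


Step 1: Convert 30 degrees to radians = 0.523599
Step 2: cos(30 deg) = 0.866025
Step 3: n = 1 / 0.866025 = 1.155

1.155


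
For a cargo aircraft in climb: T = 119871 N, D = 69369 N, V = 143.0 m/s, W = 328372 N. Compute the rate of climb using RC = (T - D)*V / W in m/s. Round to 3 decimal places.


Step 1: Excess thrust = T - D = 119871 - 69369 = 50502 N
Step 2: Excess power = 50502 * 143.0 = 7221786.0 W
Step 3: RC = 7221786.0 / 328372 = 21.993 m/s

21.993


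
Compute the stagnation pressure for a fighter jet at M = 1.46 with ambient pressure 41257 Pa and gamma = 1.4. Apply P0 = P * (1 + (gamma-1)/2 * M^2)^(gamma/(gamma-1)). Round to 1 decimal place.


Step 1: (gamma-1)/2 * M^2 = 0.2 * 2.1316 = 0.42632
Step 2: 1 + 0.42632 = 1.42632
Step 3: Exponent gamma/(gamma-1) = 3.5
Step 4: P0 = 41257 * 1.42632^3.5 = 142974.0 Pa

142974.0


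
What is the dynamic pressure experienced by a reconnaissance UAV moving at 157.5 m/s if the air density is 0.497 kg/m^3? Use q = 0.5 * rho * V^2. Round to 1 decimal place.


Step 1: V^2 = 157.5^2 = 24806.25
Step 2: q = 0.5 * 0.497 * 24806.25
Step 3: q = 6164.4 Pa

6164.4


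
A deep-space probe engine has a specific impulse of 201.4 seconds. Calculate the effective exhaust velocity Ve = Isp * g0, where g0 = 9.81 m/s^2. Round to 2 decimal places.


Step 1: Ve = Isp * g0 = 201.4 * 9.81
Step 2: Ve = 1975.73 m/s

1975.73


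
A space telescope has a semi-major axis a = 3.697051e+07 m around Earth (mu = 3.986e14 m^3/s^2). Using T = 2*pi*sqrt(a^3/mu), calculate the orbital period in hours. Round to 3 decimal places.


Step 1: a^3 / mu = 5.053198e+22 / 3.986e14 = 1.267737e+08
Step 2: sqrt(1.267737e+08) = 11259.381 s
Step 3: T = 2*pi * 11259.381 = 70744.78 s
Step 4: T in hours = 70744.78 / 3600 = 19.651 hours

19.651


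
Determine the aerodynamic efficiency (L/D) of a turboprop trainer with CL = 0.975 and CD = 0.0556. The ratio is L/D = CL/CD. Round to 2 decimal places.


Step 1: L/D = CL / CD = 0.975 / 0.0556
Step 2: L/D = 17.54

17.54


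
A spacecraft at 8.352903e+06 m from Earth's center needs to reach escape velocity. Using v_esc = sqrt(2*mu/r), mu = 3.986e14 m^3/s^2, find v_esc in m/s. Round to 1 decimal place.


Step 1: 2*mu/r = 2 * 3.986e14 / 8.352903e+06 = 95439872.8203
Step 2: v_esc = sqrt(95439872.8203) = 9769.3 m/s

9769.3


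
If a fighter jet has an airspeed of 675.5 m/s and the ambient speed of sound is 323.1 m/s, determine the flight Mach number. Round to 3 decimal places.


Step 1: M = V / a = 675.5 / 323.1
Step 2: M = 2.091

2.091


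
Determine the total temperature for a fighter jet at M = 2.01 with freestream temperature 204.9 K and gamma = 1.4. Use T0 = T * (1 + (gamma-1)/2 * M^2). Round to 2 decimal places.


Step 1: (gamma-1)/2 = 0.2
Step 2: M^2 = 4.0401
Step 3: 1 + 0.2 * 4.0401 = 1.80802
Step 4: T0 = 204.9 * 1.80802 = 370.46 K

370.46


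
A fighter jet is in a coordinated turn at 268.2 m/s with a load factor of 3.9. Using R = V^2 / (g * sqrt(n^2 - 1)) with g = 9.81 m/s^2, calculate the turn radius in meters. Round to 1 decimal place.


Step 1: V^2 = 268.2^2 = 71931.24
Step 2: n^2 - 1 = 3.9^2 - 1 = 14.21
Step 3: sqrt(14.21) = 3.769615
Step 4: R = 71931.24 / (9.81 * 3.769615) = 1945.1 m

1945.1


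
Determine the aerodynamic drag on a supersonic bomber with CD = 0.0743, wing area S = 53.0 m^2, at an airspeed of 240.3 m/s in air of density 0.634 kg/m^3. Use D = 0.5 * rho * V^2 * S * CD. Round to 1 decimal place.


Step 1: Dynamic pressure q = 0.5 * 0.634 * 240.3^2 = 18304.8765 Pa
Step 2: Drag D = q * S * CD = 18304.8765 * 53.0 * 0.0743
Step 3: D = 72082.8 N

72082.8


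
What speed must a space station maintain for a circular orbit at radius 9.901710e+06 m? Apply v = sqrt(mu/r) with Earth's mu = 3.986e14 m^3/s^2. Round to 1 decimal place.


Step 1: mu / r = 3.986e14 / 9.901710e+06 = 40255673.01
Step 2: v = sqrt(40255673.01) = 6344.7 m/s

6344.7


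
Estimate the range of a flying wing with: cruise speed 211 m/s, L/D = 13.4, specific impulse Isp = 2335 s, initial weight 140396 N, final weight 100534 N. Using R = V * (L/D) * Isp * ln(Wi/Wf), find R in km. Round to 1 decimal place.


Step 1: Coefficient = V * (L/D) * Isp = 211 * 13.4 * 2335 = 6601979.0 m
Step 2: Wi/Wf = 140396 / 100534 = 1.396503
Step 3: ln(1.396503) = 0.333971
Step 4: R = 6601979.0 * 0.333971 = 2204869.7 m = 2204.9 km

2204.9


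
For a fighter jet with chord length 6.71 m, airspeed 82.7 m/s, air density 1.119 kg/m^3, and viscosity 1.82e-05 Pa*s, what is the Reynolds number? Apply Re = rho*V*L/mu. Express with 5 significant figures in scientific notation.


Step 1: Numerator = rho * V * L = 1.119 * 82.7 * 6.71 = 620.952123
Step 2: Re = 620.952123 / 1.82e-05
Step 3: Re = 3.4118e+07

3.4118e+07


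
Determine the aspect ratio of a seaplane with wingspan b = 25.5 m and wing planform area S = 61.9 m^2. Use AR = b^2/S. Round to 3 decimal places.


Step 1: b^2 = 25.5^2 = 650.25
Step 2: AR = 650.25 / 61.9 = 10.505

10.505


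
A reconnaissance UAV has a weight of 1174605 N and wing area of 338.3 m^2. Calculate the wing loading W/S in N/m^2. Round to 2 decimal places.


Step 1: Wing loading = W / S = 1174605 / 338.3
Step 2: Wing loading = 3472.08 N/m^2

3472.08


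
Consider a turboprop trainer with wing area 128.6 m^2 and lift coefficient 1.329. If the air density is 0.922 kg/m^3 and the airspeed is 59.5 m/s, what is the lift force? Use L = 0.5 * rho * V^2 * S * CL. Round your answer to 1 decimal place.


Step 1: Calculate dynamic pressure q = 0.5 * 0.922 * 59.5^2 = 0.5 * 0.922 * 3540.25 = 1632.0553 Pa
Step 2: Multiply by wing area and lift coefficient: L = 1632.0553 * 128.6 * 1.329
Step 3: L = 209882.3052 * 1.329 = 278933.6 N

278933.6


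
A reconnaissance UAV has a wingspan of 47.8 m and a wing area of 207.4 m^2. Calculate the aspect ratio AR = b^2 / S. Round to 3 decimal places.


Step 1: b^2 = 47.8^2 = 2284.84
Step 2: AR = 2284.84 / 207.4 = 11.017

11.017


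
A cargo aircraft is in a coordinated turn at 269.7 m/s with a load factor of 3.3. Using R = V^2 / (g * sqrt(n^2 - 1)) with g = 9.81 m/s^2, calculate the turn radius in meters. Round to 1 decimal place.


Step 1: V^2 = 269.7^2 = 72738.09
Step 2: n^2 - 1 = 3.3^2 - 1 = 9.89
Step 3: sqrt(9.89) = 3.144837
Step 4: R = 72738.09 / (9.81 * 3.144837) = 2357.7 m

2357.7


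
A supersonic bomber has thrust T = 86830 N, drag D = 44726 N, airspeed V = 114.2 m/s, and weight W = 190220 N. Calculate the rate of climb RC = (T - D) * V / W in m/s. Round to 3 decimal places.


Step 1: Excess thrust = T - D = 86830 - 44726 = 42104 N
Step 2: Excess power = 42104 * 114.2 = 4808276.8 W
Step 3: RC = 4808276.8 / 190220 = 25.277 m/s

25.277


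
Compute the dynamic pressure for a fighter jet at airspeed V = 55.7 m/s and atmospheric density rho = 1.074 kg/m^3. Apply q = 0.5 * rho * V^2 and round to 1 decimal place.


Step 1: V^2 = 55.7^2 = 3102.49
Step 2: q = 0.5 * 1.074 * 3102.49
Step 3: q = 1666.0 Pa

1666.0


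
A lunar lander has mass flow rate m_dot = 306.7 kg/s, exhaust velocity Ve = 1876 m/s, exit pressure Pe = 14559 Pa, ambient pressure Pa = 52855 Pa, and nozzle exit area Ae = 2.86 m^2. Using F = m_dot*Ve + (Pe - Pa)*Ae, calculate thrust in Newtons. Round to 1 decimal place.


Step 1: Momentum thrust = m_dot * Ve = 306.7 * 1876 = 575369.2 N
Step 2: Pressure thrust = (Pe - Pa) * Ae = (14559 - 52855) * 2.86 = -109526.56 N
Step 3: Total thrust F = 575369.2 + -109526.56 = 465842.6 N

465842.6


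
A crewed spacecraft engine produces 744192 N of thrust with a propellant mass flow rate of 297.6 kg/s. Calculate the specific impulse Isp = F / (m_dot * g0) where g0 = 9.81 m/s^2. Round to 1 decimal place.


Step 1: m_dot * g0 = 297.6 * 9.81 = 2919.46
Step 2: Isp = 744192 / 2919.46 = 254.9 s

254.9


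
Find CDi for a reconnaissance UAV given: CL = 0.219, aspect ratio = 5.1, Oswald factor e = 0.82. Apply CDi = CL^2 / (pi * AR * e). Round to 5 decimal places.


Step 1: CL^2 = 0.219^2 = 0.047961
Step 2: pi * AR * e = 3.14159 * 5.1 * 0.82 = 13.13814
Step 3: CDi = 0.047961 / 13.13814 = 0.00365

0.00365


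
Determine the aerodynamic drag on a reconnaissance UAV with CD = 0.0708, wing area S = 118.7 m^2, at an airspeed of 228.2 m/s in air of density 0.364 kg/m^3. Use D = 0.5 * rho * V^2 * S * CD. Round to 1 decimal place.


Step 1: Dynamic pressure q = 0.5 * 0.364 * 228.2^2 = 9477.6937 Pa
Step 2: Drag D = q * S * CD = 9477.6937 * 118.7 * 0.0708
Step 3: D = 79650.2 N

79650.2


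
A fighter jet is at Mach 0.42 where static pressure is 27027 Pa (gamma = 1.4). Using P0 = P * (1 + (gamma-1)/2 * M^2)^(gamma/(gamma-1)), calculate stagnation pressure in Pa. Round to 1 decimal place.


Step 1: (gamma-1)/2 * M^2 = 0.2 * 0.1764 = 0.03528
Step 2: 1 + 0.03528 = 1.03528
Step 3: Exponent gamma/(gamma-1) = 3.5
Step 4: P0 = 27027 * 1.03528^3.5 = 30514.1 Pa

30514.1


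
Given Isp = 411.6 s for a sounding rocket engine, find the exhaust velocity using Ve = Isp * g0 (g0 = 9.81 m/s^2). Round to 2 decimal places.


Step 1: Ve = Isp * g0 = 411.6 * 9.81
Step 2: Ve = 4037.80 m/s

4037.80


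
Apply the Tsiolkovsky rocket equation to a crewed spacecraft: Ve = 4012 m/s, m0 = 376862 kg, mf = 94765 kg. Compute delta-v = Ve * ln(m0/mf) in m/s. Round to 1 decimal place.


Step 1: Mass ratio m0/mf = 376862 / 94765 = 3.976806
Step 2: ln(3.976806) = 1.380479
Step 3: delta-v = 4012 * 1.380479 = 5538.5 m/s

5538.5


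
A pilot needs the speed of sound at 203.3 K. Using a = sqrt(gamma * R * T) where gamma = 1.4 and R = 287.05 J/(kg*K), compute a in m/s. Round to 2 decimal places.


Step 1: gamma * R * T = 1.4 * 287.05 * 203.3 = 81700.171
Step 2: a = sqrt(81700.171) = 285.83 m/s

285.83


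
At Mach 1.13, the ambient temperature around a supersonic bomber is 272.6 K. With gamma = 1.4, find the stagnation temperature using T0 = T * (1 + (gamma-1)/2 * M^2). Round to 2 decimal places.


Step 1: (gamma-1)/2 = 0.2
Step 2: M^2 = 1.2769
Step 3: 1 + 0.2 * 1.2769 = 1.25538
Step 4: T0 = 272.6 * 1.25538 = 342.22 K

342.22


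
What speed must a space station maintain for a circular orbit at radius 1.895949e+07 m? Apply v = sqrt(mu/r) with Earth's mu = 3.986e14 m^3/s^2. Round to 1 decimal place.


Step 1: mu / r = 3.986e14 / 1.895949e+07 = 21023772.2639
Step 2: v = sqrt(21023772.2639) = 4585.2 m/s

4585.2


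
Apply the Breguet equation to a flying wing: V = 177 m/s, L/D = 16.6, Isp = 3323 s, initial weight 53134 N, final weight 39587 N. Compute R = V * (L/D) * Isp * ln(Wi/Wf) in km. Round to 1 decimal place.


Step 1: Coefficient = V * (L/D) * Isp = 177 * 16.6 * 3323 = 9763638.6 m
Step 2: Wi/Wf = 53134 / 39587 = 1.342208
Step 3: ln(1.342208) = 0.294316
Step 4: R = 9763638.6 * 0.294316 = 2873597.4 m = 2873.6 km

2873.6


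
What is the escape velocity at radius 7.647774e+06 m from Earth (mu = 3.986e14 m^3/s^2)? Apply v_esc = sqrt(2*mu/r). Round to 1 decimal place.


Step 1: 2*mu/r = 2 * 3.986e14 / 7.647774e+06 = 104239481.9721
Step 2: v_esc = sqrt(104239481.9721) = 10209.8 m/s

10209.8


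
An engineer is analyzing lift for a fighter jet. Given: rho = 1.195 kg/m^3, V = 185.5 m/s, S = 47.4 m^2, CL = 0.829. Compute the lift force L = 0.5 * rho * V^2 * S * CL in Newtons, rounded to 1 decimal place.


Step 1: Calculate dynamic pressure q = 0.5 * 1.195 * 185.5^2 = 0.5 * 1.195 * 34410.25 = 20560.1244 Pa
Step 2: Multiply by wing area and lift coefficient: L = 20560.1244 * 47.4 * 0.829
Step 3: L = 974549.8954 * 0.829 = 807901.9 N

807901.9


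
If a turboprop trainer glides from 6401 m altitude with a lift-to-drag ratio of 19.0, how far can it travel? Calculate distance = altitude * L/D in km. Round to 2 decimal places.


Step 1: Glide distance = altitude * L/D = 6401 * 19.0 = 121619.0 m
Step 2: Convert to km: 121619.0 / 1000 = 121.62 km

121.62


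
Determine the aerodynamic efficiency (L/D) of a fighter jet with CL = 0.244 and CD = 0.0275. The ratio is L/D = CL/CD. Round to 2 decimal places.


Step 1: L/D = CL / CD = 0.244 / 0.0275
Step 2: L/D = 8.87

8.87


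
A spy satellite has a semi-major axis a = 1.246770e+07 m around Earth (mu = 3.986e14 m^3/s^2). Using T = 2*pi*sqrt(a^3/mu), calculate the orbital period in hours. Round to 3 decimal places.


Step 1: a^3 / mu = 1.938023e+21 / 3.986e14 = 4.862076e+06
Step 2: sqrt(4.862076e+06) = 2205.0115 s
Step 3: T = 2*pi * 2205.0115 = 13854.5 s
Step 4: T in hours = 13854.5 / 3600 = 3.848 hours

3.848


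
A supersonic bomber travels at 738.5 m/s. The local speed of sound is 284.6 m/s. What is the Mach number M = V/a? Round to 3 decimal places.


Step 1: M = V / a = 738.5 / 284.6
Step 2: M = 2.595

2.595


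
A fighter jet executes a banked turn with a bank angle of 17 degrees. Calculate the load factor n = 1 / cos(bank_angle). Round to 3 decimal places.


Step 1: Convert 17 degrees to radians = 0.296706
Step 2: cos(17 deg) = 0.956305
Step 3: n = 1 / 0.956305 = 1.046

1.046


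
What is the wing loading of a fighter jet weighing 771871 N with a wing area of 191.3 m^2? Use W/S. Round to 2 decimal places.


Step 1: Wing loading = W / S = 771871 / 191.3
Step 2: Wing loading = 4034.87 N/m^2

4034.87


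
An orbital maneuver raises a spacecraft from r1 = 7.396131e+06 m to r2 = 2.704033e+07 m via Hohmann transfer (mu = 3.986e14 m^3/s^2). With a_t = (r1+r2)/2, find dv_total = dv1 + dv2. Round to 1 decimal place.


Step 1: Transfer semi-major axis a_t = (7.396131e+06 + 2.704033e+07) / 2 = 1.721823e+07 m
Step 2: v1 (circular at r1) = sqrt(mu/r1) = 7341.19 m/s
Step 3: v_t1 = sqrt(mu*(2/r1 - 1/a_t)) = 9199.79 m/s
Step 4: dv1 = |9199.79 - 7341.19| = 1858.61 m/s
Step 5: v2 (circular at r2) = 3839.39 m/s, v_t2 = 2516.35 m/s
Step 6: dv2 = |3839.39 - 2516.35| = 1323.05 m/s
Step 7: Total delta-v = 1858.61 + 1323.05 = 3181.7 m/s

3181.7


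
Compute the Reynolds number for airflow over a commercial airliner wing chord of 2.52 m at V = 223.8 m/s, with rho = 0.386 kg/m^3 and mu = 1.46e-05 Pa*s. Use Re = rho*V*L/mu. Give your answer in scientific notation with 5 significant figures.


Step 1: Numerator = rho * V * L = 0.386 * 223.8 * 2.52 = 217.694736
Step 2: Re = 217.694736 / 1.46e-05
Step 3: Re = 1.4911e+07

1.4911e+07


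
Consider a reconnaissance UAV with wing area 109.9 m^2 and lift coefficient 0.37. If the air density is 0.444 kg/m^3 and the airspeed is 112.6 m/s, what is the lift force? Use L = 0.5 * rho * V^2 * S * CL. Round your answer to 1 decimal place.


Step 1: Calculate dynamic pressure q = 0.5 * 0.444 * 112.6^2 = 0.5 * 0.444 * 12678.76 = 2814.6847 Pa
Step 2: Multiply by wing area and lift coefficient: L = 2814.6847 * 109.9 * 0.37
Step 3: L = 309333.8507 * 0.37 = 114453.5 N

114453.5


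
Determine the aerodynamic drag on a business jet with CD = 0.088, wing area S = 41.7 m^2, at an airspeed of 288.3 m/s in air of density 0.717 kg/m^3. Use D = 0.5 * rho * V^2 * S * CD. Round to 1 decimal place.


Step 1: Dynamic pressure q = 0.5 * 0.717 * 288.3^2 = 29797.4051 Pa
Step 2: Drag D = q * S * CD = 29797.4051 * 41.7 * 0.088
Step 3: D = 109344.6 N

109344.6


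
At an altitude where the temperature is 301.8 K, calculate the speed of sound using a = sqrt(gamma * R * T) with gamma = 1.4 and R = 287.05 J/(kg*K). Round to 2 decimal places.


Step 1: gamma * R * T = 1.4 * 287.05 * 301.8 = 121284.366
Step 2: a = sqrt(121284.366) = 348.26 m/s

348.26


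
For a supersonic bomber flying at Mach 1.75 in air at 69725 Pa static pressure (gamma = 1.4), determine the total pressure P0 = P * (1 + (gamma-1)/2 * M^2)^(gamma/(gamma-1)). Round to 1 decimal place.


Step 1: (gamma-1)/2 * M^2 = 0.2 * 3.0625 = 0.6125
Step 2: 1 + 0.6125 = 1.6125
Step 3: Exponent gamma/(gamma-1) = 3.5
Step 4: P0 = 69725 * 1.6125^3.5 = 371225.3 Pa

371225.3


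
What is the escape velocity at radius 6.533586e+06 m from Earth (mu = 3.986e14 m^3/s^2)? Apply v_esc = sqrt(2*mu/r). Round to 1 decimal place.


Step 1: 2*mu/r = 2 * 3.986e14 / 6.533586e+06 = 122015689.3932
Step 2: v_esc = sqrt(122015689.3932) = 11046.1 m/s

11046.1


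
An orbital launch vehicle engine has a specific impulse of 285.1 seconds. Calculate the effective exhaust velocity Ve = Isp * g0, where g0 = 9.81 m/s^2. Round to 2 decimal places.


Step 1: Ve = Isp * g0 = 285.1 * 9.81
Step 2: Ve = 2796.83 m/s

2796.83


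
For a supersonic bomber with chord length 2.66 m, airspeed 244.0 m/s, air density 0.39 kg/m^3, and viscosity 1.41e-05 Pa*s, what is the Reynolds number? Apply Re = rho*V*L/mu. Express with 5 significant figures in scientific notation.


Step 1: Numerator = rho * V * L = 0.39 * 244.0 * 2.66 = 253.1256
Step 2: Re = 253.1256 / 1.41e-05
Step 3: Re = 1.7952e+07

1.7952e+07


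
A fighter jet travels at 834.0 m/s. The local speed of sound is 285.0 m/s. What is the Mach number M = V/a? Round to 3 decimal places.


Step 1: M = V / a = 834.0 / 285.0
Step 2: M = 2.926

2.926


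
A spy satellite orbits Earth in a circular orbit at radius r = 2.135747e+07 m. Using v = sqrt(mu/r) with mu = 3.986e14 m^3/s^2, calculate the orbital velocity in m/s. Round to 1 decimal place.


Step 1: mu / r = 3.986e14 / 2.135747e+07 = 18663259.2718
Step 2: v = sqrt(18663259.2718) = 4320.1 m/s

4320.1


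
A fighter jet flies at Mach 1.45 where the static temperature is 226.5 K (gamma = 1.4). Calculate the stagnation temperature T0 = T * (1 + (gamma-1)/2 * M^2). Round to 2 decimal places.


Step 1: (gamma-1)/2 = 0.2
Step 2: M^2 = 2.1025
Step 3: 1 + 0.2 * 2.1025 = 1.4205
Step 4: T0 = 226.5 * 1.4205 = 321.74 K

321.74


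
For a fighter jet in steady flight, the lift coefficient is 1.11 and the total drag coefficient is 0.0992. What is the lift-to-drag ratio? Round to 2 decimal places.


Step 1: L/D = CL / CD = 1.11 / 0.0992
Step 2: L/D = 11.19

11.19


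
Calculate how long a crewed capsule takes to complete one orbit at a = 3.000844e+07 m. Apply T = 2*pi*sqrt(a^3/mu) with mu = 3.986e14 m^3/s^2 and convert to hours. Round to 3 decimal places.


Step 1: a^3 / mu = 2.702279e+22 / 3.986e14 = 6.779427e+07
Step 2: sqrt(6.779427e+07) = 8233.7273 s
Step 3: T = 2*pi * 8233.7273 = 51734.03 s
Step 4: T in hours = 51734.03 / 3600 = 14.371 hours

14.371


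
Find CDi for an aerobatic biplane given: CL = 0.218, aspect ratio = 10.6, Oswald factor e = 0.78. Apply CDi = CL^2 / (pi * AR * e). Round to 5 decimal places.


Step 1: CL^2 = 0.218^2 = 0.047524
Step 2: pi * AR * e = 3.14159 * 10.6 * 0.78 = 25.974688
Step 3: CDi = 0.047524 / 25.974688 = 0.00183

0.00183


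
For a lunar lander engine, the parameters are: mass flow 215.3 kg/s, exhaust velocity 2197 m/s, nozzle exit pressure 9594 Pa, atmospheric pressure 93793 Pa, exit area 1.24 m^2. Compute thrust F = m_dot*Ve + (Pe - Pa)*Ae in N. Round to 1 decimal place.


Step 1: Momentum thrust = m_dot * Ve = 215.3 * 2197 = 473014.1 N
Step 2: Pressure thrust = (Pe - Pa) * Ae = (9594 - 93793) * 1.24 = -104406.76 N
Step 3: Total thrust F = 473014.1 + -104406.76 = 368607.3 N

368607.3


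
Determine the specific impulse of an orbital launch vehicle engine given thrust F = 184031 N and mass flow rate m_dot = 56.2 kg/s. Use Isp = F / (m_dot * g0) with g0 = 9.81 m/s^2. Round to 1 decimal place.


Step 1: m_dot * g0 = 56.2 * 9.81 = 551.32
Step 2: Isp = 184031 / 551.32 = 333.8 s

333.8


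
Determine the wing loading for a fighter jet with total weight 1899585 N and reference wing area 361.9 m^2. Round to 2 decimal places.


Step 1: Wing loading = W / S = 1899585 / 361.9
Step 2: Wing loading = 5248.92 N/m^2

5248.92


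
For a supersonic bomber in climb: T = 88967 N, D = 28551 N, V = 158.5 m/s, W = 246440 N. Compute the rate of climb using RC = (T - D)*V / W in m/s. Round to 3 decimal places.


Step 1: Excess thrust = T - D = 88967 - 28551 = 60416 N
Step 2: Excess power = 60416 * 158.5 = 9575936.0 W
Step 3: RC = 9575936.0 / 246440 = 38.857 m/s

38.857


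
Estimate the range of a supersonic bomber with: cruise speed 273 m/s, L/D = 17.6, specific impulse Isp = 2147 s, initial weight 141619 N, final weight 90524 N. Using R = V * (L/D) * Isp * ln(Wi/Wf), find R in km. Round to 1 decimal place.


Step 1: Coefficient = V * (L/D) * Isp = 273 * 17.6 * 2147 = 10315905.6 m
Step 2: Wi/Wf = 141619 / 90524 = 1.564436
Step 3: ln(1.564436) = 0.447525
Step 4: R = 10315905.6 * 0.447525 = 4616629.2 m = 4616.6 km

4616.6


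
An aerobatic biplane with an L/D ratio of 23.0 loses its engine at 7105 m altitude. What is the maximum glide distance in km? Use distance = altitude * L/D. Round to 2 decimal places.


Step 1: Glide distance = altitude * L/D = 7105 * 23.0 = 163415.0 m
Step 2: Convert to km: 163415.0 / 1000 = 163.42 km

163.42


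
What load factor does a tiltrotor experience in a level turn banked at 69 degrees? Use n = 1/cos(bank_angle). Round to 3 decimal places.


Step 1: Convert 69 degrees to radians = 1.204277
Step 2: cos(69 deg) = 0.358368
Step 3: n = 1 / 0.358368 = 2.790

2.790


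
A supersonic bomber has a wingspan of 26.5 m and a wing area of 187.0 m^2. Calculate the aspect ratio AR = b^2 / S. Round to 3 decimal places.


Step 1: b^2 = 26.5^2 = 702.25
Step 2: AR = 702.25 / 187.0 = 3.755

3.755


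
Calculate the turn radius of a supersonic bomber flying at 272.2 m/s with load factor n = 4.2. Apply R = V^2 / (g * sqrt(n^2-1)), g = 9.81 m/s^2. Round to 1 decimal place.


Step 1: V^2 = 272.2^2 = 74092.84
Step 2: n^2 - 1 = 4.2^2 - 1 = 16.64
Step 3: sqrt(16.64) = 4.079216
Step 4: R = 74092.84 / (9.81 * 4.079216) = 1851.5 m

1851.5


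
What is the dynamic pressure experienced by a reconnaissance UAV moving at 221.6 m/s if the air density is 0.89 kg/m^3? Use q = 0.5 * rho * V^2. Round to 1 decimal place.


Step 1: V^2 = 221.6^2 = 49106.56
Step 2: q = 0.5 * 0.89 * 49106.56
Step 3: q = 21852.4 Pa

21852.4


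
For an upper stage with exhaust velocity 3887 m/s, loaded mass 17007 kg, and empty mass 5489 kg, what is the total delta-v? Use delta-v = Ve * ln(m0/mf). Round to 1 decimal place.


Step 1: Mass ratio m0/mf = 17007 / 5489 = 3.098379
Step 2: ln(3.098379) = 1.130879
Step 3: delta-v = 3887 * 1.130879 = 4395.7 m/s

4395.7


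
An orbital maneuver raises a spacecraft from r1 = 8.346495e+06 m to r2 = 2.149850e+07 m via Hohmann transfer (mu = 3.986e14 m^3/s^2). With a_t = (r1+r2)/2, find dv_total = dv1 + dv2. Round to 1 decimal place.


Step 1: Transfer semi-major axis a_t = (8.346495e+06 + 2.149850e+07) / 2 = 1.492250e+07 m
Step 2: v1 (circular at r1) = sqrt(mu/r1) = 6910.61 m/s
Step 3: v_t1 = sqrt(mu*(2/r1 - 1/a_t)) = 8294.69 m/s
Step 4: dv1 = |8294.69 - 6910.61| = 1384.07 m/s
Step 5: v2 (circular at r2) = 4305.91 m/s, v_t2 = 3220.3 m/s
Step 6: dv2 = |4305.91 - 3220.3| = 1085.61 m/s
Step 7: Total delta-v = 1384.07 + 1085.61 = 2469.7 m/s

2469.7


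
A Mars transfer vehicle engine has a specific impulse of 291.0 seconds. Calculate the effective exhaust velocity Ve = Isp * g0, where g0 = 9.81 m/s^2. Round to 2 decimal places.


Step 1: Ve = Isp * g0 = 291.0 * 9.81
Step 2: Ve = 2854.71 m/s

2854.71


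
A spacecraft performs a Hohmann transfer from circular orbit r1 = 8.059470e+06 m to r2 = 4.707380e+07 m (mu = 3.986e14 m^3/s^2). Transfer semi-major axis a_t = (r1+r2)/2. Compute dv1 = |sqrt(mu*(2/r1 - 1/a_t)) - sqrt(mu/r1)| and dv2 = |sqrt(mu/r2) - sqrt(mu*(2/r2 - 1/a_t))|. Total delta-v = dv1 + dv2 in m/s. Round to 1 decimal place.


Step 1: Transfer semi-major axis a_t = (8.059470e+06 + 4.707380e+07) / 2 = 2.756664e+07 m
Step 2: v1 (circular at r1) = sqrt(mu/r1) = 7032.59 m/s
Step 3: v_t1 = sqrt(mu*(2/r1 - 1/a_t)) = 9189.95 m/s
Step 4: dv1 = |9189.95 - 7032.59| = 2157.36 m/s
Step 5: v2 (circular at r2) = 2909.91 m/s, v_t2 = 1573.4 m/s
Step 6: dv2 = |2909.91 - 1573.4| = 1336.5 m/s
Step 7: Total delta-v = 2157.36 + 1336.5 = 3493.9 m/s

3493.9


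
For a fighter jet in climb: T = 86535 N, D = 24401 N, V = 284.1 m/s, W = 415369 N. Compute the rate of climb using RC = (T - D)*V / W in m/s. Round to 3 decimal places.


Step 1: Excess thrust = T - D = 86535 - 24401 = 62134 N
Step 2: Excess power = 62134 * 284.1 = 17652269.4 W
Step 3: RC = 17652269.4 / 415369 = 42.498 m/s

42.498


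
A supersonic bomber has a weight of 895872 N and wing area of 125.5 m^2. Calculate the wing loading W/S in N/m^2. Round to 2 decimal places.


Step 1: Wing loading = W / S = 895872 / 125.5
Step 2: Wing loading = 7138.42 N/m^2

7138.42


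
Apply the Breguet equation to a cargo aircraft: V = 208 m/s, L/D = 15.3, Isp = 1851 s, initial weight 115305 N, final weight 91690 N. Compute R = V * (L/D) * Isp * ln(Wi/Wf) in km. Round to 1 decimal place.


Step 1: Coefficient = V * (L/D) * Isp = 208 * 15.3 * 1851 = 5890622.4 m
Step 2: Wi/Wf = 115305 / 91690 = 1.257553
Step 3: ln(1.257553) = 0.229167
Step 4: R = 5890622.4 * 0.229167 = 1349939.0 m = 1349.9 km

1349.9


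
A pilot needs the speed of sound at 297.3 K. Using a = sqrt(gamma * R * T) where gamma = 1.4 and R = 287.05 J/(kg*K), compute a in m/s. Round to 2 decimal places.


Step 1: gamma * R * T = 1.4 * 287.05 * 297.3 = 119475.951
Step 2: a = sqrt(119475.951) = 345.65 m/s

345.65


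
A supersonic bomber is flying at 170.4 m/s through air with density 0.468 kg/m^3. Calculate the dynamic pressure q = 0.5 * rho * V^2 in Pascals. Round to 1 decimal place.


Step 1: V^2 = 170.4^2 = 29036.16
Step 2: q = 0.5 * 0.468 * 29036.16
Step 3: q = 6794.5 Pa

6794.5


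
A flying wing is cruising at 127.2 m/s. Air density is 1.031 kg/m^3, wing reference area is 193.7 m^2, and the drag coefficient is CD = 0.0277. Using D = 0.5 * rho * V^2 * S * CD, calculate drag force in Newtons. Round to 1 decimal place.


Step 1: Dynamic pressure q = 0.5 * 1.031 * 127.2^2 = 8340.7075 Pa
Step 2: Drag D = q * S * CD = 8340.7075 * 193.7 * 0.0277
Step 3: D = 44752.0 N

44752.0


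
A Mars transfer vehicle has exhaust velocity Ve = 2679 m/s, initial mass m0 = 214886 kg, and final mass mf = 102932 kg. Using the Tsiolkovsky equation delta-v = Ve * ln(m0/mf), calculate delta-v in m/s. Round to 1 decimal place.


Step 1: Mass ratio m0/mf = 214886 / 102932 = 2.08765
Step 2: ln(2.08765) = 0.736039
Step 3: delta-v = 2679 * 0.736039 = 1971.8 m/s

1971.8


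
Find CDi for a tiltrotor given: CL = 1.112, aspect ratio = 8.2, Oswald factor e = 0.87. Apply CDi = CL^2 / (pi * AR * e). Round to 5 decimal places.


Step 1: CL^2 = 1.112^2 = 1.236544
Step 2: pi * AR * e = 3.14159 * 8.2 * 0.87 = 22.412122
Step 3: CDi = 1.236544 / 22.412122 = 0.05517

0.05517


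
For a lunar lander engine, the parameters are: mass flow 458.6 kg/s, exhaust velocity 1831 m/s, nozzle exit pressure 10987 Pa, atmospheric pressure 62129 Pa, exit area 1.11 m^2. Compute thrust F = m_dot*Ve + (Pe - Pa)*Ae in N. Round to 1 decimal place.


Step 1: Momentum thrust = m_dot * Ve = 458.6 * 1831 = 839696.6 N
Step 2: Pressure thrust = (Pe - Pa) * Ae = (10987 - 62129) * 1.11 = -56767.62 N
Step 3: Total thrust F = 839696.6 + -56767.62 = 782929.0 N

782929.0


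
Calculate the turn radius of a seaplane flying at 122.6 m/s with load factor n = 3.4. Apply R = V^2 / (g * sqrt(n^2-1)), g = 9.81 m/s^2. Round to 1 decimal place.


Step 1: V^2 = 122.6^2 = 15030.76
Step 2: n^2 - 1 = 3.4^2 - 1 = 10.56
Step 3: sqrt(10.56) = 3.249615
Step 4: R = 15030.76 / (9.81 * 3.249615) = 471.5 m

471.5


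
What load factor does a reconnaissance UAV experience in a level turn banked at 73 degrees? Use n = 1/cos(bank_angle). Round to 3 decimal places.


Step 1: Convert 73 degrees to radians = 1.27409
Step 2: cos(73 deg) = 0.292372
Step 3: n = 1 / 0.292372 = 3.420

3.420


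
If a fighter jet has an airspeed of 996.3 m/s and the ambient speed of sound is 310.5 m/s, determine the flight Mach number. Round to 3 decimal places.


Step 1: M = V / a = 996.3 / 310.5
Step 2: M = 3.209

3.209


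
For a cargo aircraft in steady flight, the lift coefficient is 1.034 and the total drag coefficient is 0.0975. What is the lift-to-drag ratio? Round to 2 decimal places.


Step 1: L/D = CL / CD = 1.034 / 0.0975
Step 2: L/D = 10.61

10.61


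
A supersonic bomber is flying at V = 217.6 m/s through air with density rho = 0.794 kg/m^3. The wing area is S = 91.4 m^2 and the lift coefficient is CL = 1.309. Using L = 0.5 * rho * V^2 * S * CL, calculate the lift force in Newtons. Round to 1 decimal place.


Step 1: Calculate dynamic pressure q = 0.5 * 0.794 * 217.6^2 = 0.5 * 0.794 * 47349.76 = 18797.8547 Pa
Step 2: Multiply by wing area and lift coefficient: L = 18797.8547 * 91.4 * 1.309
Step 3: L = 1718123.9214 * 1.309 = 2249024.2 N

2249024.2


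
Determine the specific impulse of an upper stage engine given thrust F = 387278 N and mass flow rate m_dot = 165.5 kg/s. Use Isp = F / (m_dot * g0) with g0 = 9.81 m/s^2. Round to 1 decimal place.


Step 1: m_dot * g0 = 165.5 * 9.81 = 1623.56
Step 2: Isp = 387278 / 1623.56 = 238.5 s

238.5
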